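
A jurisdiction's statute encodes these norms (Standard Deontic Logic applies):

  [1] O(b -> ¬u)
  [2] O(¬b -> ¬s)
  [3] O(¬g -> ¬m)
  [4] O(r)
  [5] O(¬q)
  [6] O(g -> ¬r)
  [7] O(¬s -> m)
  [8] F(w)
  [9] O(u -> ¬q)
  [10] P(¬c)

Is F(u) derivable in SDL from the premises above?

Yes

Premise 4 gives O(r).
Premise 6 is O(g -> ¬r); contrapositively O(r -> ¬g). Since O(r) holds, K gives O(¬g).
With premise 3, O(¬g -> ¬m), the K-axiom yields O(¬m).
Premise 7, O(¬s -> m), contraposes to O(¬m -> s); with O(¬m) we get O(s).
Premise 2 is O(¬b -> ¬s); contrapositively O(s -> b). Since O(s) holds, K gives O(b).
From O(b) and premise 1, O(b -> ¬u), we obtain O(¬u).
Premises 5, 8, 9, 10 do not contribute to this derivation.
So O(¬u) holds, i.e. F(u). The claim follows.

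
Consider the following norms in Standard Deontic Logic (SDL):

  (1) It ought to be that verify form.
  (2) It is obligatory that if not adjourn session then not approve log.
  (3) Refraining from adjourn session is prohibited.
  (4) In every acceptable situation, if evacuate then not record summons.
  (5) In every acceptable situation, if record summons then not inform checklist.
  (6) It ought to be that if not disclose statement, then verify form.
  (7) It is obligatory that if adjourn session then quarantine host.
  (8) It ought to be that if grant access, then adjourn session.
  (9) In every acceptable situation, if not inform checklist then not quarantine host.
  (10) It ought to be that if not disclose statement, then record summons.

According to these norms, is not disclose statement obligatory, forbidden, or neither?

Forbidden

Premise 3, F(¬adjourn_session), is equivalent to O(adjourn_session).
Premise 7 is O(adjourn_session → quarantine_host); since O(adjourn_session), deontic closure gives O(quarantine_host).
The contrapositive of premise 9 (O(¬inform_checklist → ¬quarantine_host)) is O(quarantine_host → inform_checklist), and O(quarantine_host) is already established, so O(inform_checklist).
The contrapositive of premise 5 (O(record_summons → ¬inform_checklist)) is O(inform_checklist → ¬record_summons), and O(inform_checklist) is already established, so O(¬record_summons).
Premise 10, O(¬disclose_statement → record_summons), contraposes to O(¬record_summons → disclose_statement); with O(¬record_summons) we get O(disclose_statement).
Premises 1, 2, 4, 6, 8 do not contribute to this derivation.
Thus O(disclose_statement), which is F(¬disclose_statement): ¬disclose_statement is forbidden.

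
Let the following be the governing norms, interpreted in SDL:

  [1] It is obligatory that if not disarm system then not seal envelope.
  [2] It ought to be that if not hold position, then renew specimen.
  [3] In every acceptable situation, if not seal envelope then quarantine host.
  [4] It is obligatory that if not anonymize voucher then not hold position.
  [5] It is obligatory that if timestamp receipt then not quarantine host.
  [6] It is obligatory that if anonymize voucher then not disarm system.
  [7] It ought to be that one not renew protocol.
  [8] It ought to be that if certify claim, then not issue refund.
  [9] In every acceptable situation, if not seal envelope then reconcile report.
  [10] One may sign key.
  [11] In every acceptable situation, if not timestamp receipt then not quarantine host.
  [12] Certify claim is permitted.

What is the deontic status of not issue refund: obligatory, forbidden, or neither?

Neither

Premise 8 is O(certify_claim → ¬issue_refund), but O(certify_claim) is not derivable from the premises (the permission P(certify_claim) asserts only ¬O(¬certify_claim), not O(certify_claim)), so it does not yield O(¬issue_refund).
No premise or chain of K-axiom applications forces O(¬issue_refund), and none forces O(issue_refund). So ¬issue_refund is neither obligatory nor forbidden under these norms.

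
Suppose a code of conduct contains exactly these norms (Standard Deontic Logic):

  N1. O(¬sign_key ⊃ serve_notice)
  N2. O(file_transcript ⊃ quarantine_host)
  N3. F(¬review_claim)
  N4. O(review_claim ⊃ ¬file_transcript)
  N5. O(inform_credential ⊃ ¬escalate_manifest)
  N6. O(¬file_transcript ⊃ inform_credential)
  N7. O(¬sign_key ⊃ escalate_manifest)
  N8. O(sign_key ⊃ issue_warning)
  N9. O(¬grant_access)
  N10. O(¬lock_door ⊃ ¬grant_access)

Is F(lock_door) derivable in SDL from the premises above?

No

Premise 10 is O(¬lock_door ⊃ ¬grant_access); even if O(¬grant_access) held, inferring O(¬lock_door) would be affirming the consequent — invalid.
No other premise forces O(¬lock_door). An ideal world satisfying every premise can still have lock_door true, so F(lock_door) is not derivable.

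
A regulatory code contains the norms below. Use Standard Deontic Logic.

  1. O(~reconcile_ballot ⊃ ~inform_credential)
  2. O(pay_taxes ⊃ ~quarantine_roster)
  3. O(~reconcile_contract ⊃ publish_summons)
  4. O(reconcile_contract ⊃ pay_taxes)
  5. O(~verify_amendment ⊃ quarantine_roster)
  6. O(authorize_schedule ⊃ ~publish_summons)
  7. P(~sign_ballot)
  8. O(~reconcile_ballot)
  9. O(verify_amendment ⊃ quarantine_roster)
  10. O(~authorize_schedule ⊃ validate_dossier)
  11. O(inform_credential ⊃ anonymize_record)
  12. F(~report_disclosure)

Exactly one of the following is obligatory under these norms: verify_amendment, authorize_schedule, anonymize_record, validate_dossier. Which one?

Premises 5 and 9 cover both cases: O(~verify_amendment ⊃ quarantine_roster) and O(verify_amendment ⊃ quarantine_roster). Since ~verify_amendment ∨ verify_amendment is a tautology, O(quarantine_roster) follows.
The contrapositive of premise 2 (O(pay_taxes ⊃ ~quarantine_roster)) is O(quarantine_roster ⊃ ~pay_taxes), and O(quarantine_roster) is already established, so O(~pay_taxes).
Premise 4, O(reconcile_contract ⊃ pay_taxes), contraposes to O(~pay_taxes ⊃ ~reconcile_contract); with O(~pay_taxes) we get O(~reconcile_contract).
From O(~reconcile_contract) and premise 3, O(~reconcile_contract ⊃ publish_summons), we obtain O(publish_summons).
Premise 6, O(authorize_schedule ⊃ ~publish_summons), contraposes to O(publish_summons ⊃ ~authorize_schedule); with O(publish_summons) we get O(~authorize_schedule).
With premise 10, O(~authorize_schedule ⊃ validate_dossier), the K-axiom yields O(validate_dossier).
So O(validate_dossier) holds — validate_dossier is obligatory. None of the other listed options is made obligatory by any chain of premises.

validate_dossier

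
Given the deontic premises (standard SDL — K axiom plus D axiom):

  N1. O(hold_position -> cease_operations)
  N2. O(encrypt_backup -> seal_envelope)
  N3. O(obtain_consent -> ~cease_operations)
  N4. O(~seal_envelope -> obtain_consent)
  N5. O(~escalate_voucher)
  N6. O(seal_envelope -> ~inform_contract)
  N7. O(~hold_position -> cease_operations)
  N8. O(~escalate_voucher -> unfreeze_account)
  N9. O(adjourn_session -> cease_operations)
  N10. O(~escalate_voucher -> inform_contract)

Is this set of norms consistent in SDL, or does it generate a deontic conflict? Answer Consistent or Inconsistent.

Inconsistent

By case analysis on hold_position: premise 1 gives O(hold_position -> cease_operations) and premise 7 gives O(~hold_position -> cease_operations), so O(cease_operations) either way.
Premise 3, O(obtain_consent -> ~cease_operations), contraposes to O(cease_operations -> ~obtain_consent); with O(cease_operations) we get O(~obtain_consent).
Premise 4 is O(~seal_envelope -> obtain_consent); contrapositively O(~obtain_consent -> seal_envelope). Since O(~obtain_consent) holds, K gives O(seal_envelope).
With premise 6, O(seal_envelope -> ~inform_contract), the K-axiom yields O(~inform_contract).
Premise 10 is O(~escalate_voucher -> inform_contract); contrapositively O(~inform_contract -> escalate_voucher). Since O(~inform_contract) holds, K gives O(escalate_voucher).
However, premise 5 gives O(~escalate_voucher).
We now have both O(escalate_voucher) and O(~escalate_voucher) — escalate_voucher is simultaneously obligatory and forbidden, violating the D-axiom.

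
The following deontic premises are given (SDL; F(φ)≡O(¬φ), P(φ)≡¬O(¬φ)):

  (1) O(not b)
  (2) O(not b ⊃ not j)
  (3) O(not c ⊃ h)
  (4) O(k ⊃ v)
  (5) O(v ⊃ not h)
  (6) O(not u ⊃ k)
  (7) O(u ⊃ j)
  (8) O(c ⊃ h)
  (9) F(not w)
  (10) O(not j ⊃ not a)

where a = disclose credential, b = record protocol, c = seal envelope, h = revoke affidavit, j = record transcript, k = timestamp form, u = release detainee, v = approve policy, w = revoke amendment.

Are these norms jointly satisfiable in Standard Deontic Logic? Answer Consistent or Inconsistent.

Inconsistent

Premises 3 and 8 are O(not c ⊃ h) and O(c ⊃ h); every ideal world satisfies not c or c, so in either case h holds — hence O(h).
The contrapositive of premise 5 (O(v ⊃ not h)) is O(h ⊃ not v), and O(h) is already established, so O(not v).
The contrapositive of premise 4 (O(k ⊃ v)) is O(not v ⊃ not k), and O(not v) is already established, so O(not k).
The contrapositive of premise 6 (O(not u ⊃ k)) is O(not k ⊃ u), and O(not k) is already established, so O(u).
From O(u) and premise 7, O(u ⊃ j), we obtain O(j).
Premise 2 is O(not b ⊃ not j); contrapositively O(j ⊃ b). Since O(j) holds, K gives O(b).
Yet premise 1 states O(not b).
We now have both O(b) and O(not b) — b is simultaneously obligatory and forbidden, violating the D-axiom.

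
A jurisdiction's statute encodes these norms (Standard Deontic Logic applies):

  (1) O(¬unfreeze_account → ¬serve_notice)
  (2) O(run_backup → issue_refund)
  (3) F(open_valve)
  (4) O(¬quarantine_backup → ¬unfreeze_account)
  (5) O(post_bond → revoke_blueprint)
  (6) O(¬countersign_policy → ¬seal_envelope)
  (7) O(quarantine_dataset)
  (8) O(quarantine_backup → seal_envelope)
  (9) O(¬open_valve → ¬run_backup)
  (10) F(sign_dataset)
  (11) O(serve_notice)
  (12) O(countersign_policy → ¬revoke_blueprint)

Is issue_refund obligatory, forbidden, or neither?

Premise 2 is O(run_backup → issue_refund), but O(run_backup) is not derivable from the premises, so it does not yield O(issue_refund).
No premise or chain of K-axiom applications forces O(issue_refund), and none forces O(¬issue_refund). So issue_refund is neither obligatory nor forbidden under these norms.

Neither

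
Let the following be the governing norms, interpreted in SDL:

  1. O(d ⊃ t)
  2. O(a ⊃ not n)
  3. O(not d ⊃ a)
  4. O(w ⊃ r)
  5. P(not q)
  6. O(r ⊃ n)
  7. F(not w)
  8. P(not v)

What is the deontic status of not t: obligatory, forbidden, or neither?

Premise 7, F(not w), is equivalent to O(w).
From O(w) and premise 4, O(w ⊃ r), we obtain O(r).
Premise 6 is O(r ⊃ n); since O(r), deontic closure gives O(n).
Premise 2 is O(a ⊃ not n); contrapositively O(n ⊃ not a). Since O(n) holds, K gives O(not a).
Premise 3 is O(not d ⊃ a); contrapositively O(not a ⊃ d). Since O(not a) holds, K gives O(d).
With premise 1, O(d ⊃ t), the K-axiom yields O(t).
Premises 5, 8 do not contribute to this derivation.
Thus O(t), which is F(not t): not t is forbidden.

Forbidden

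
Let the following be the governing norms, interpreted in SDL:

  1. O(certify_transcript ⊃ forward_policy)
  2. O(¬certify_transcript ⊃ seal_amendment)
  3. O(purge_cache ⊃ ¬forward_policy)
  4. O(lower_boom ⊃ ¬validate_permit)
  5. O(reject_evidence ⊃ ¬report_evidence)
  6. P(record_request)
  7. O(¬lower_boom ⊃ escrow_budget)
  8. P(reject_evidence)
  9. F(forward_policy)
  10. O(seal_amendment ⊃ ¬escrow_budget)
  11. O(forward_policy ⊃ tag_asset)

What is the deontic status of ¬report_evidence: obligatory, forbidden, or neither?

Neither

Premise 5 is O(reject_evidence ⊃ ¬report_evidence), but O(reject_evidence) is not derivable from the premises (the permission P(reject_evidence) asserts only ¬O(¬reject_evidence), not O(reject_evidence)), so it does not yield O(¬report_evidence).
No premise or chain of K-axiom applications forces O(¬report_evidence), and none forces O(report_evidence). So ¬report_evidence is neither obligatory nor forbidden under these norms.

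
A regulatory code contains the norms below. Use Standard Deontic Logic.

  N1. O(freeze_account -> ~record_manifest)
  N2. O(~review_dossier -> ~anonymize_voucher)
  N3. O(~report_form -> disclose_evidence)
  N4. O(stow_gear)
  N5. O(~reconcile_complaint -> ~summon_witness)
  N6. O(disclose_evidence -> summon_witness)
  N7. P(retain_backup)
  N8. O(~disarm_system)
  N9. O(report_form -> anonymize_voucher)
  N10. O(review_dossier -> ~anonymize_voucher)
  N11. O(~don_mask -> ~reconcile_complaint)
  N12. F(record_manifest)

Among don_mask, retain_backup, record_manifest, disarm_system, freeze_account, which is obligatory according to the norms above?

Premises 2 and 10 cover both cases: O(~review_dossier -> ~anonymize_voucher) and O(review_dossier -> ~anonymize_voucher). Since ~review_dossier ∨ review_dossier is a tautology, O(~anonymize_voucher) follows.
Premise 9, O(report_form -> anonymize_voucher), contraposes to O(~anonymize_voucher -> ~report_form); with O(~anonymize_voucher) we get O(~report_form).
Applying K to premise 3 (O(~report_form -> disclose_evidence)) and O(~report_form) yields O(disclose_evidence).
Applying K to premise 6 (O(disclose_evidence -> summon_witness)) and O(disclose_evidence) yields O(summon_witness).
The contrapositive of premise 5 (O(~reconcile_complaint -> ~summon_witness)) is O(summon_witness -> reconcile_complaint), and O(summon_witness) is already established, so O(reconcile_complaint).
Premise 11 is O(~don_mask -> ~reconcile_complaint); contrapositively O(reconcile_complaint -> don_mask). Since O(reconcile_complaint) holds, K gives O(don_mask).
So O(don_mask) holds — don_mask is obligatory. None of the other listed options is made obligatory by any chain of premises.

don_mask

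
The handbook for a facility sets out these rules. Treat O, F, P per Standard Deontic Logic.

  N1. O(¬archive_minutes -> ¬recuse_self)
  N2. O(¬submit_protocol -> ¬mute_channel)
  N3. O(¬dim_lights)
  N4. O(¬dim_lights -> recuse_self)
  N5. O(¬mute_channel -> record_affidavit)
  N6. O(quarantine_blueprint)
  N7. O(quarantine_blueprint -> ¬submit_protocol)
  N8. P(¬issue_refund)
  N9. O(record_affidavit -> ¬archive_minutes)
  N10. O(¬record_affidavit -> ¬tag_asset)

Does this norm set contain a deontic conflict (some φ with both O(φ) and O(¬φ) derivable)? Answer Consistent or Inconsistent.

Inconsistent

Premise 6 gives O(quarantine_blueprint).
Applying K to premise 7 (O(quarantine_blueprint -> ¬submit_protocol)) and O(quarantine_blueprint) yields O(¬submit_protocol).
Applying K to premise 2 (O(¬submit_protocol -> ¬mute_channel)) and O(¬submit_protocol) yields O(¬mute_channel).
From O(¬mute_channel) and premise 5, O(¬mute_channel -> record_affidavit), we obtain O(record_affidavit).
Premise 9 is O(record_affidavit -> ¬archive_minutes); since O(record_affidavit), deontic closure gives O(¬archive_minutes).
Premise 1 is O(¬archive_minutes -> ¬recuse_self); since O(¬archive_minutes), deontic closure gives O(¬recuse_self).
The contrapositive of premise 4 (O(¬dim_lights -> recuse_self)) is O(¬recuse_self -> dim_lights), and O(¬recuse_self) is already established, so O(dim_lights).
Yet premise 3 states O(¬dim_lights).
We now have both O(dim_lights) and O(¬dim_lights) — dim_lights is simultaneously obligatory and forbidden, violating the D-axiom.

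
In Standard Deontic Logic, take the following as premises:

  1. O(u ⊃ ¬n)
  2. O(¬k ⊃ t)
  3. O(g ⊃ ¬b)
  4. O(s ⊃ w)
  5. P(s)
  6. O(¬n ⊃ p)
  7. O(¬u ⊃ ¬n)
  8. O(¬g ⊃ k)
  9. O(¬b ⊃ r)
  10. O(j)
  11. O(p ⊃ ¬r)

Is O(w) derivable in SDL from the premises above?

Premise 4 is O(s ⊃ w), but O(s) is not derivable from the premises (the permission P(s) asserts only ¬O(¬s), not O(s)), so it does not yield O(w).
No other premise forces O(w). An ideal world satisfying every premise can still have w false, so O(w) is not derivable.

No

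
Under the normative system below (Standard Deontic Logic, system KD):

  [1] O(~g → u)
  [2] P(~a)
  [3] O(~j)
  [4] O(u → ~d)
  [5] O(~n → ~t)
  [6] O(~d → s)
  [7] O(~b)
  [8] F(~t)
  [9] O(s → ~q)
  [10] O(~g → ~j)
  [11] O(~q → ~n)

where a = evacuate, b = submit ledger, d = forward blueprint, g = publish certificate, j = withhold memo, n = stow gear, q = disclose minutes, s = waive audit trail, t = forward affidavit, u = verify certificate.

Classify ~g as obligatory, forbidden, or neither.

Forbidden

F(~t) at premise 8 means O(t).
Premise 5, O(~n → ~t), contraposes to O(t → n); with O(t) we get O(n).
The contrapositive of premise 11 (O(~q → ~n)) is O(n → q), and O(n) is already established, so O(q).
Premise 9, O(s → ~q), contraposes to O(q → ~s); with O(q) we get O(~s).
Premise 6 is O(~d → s); contrapositively O(~s → d). Since O(~s) holds, K gives O(d).
The contrapositive of premise 4 (O(u → ~d)) is O(d → ~u), and O(d) is already established, so O(~u).
The contrapositive of premise 1 (O(~g → u)) is O(~u → g), and O(~u) is already established, so O(g).
Premises 2, 3, 7, 10 do not contribute to this derivation.
Thus O(g), which is F(~g): ~g is forbidden.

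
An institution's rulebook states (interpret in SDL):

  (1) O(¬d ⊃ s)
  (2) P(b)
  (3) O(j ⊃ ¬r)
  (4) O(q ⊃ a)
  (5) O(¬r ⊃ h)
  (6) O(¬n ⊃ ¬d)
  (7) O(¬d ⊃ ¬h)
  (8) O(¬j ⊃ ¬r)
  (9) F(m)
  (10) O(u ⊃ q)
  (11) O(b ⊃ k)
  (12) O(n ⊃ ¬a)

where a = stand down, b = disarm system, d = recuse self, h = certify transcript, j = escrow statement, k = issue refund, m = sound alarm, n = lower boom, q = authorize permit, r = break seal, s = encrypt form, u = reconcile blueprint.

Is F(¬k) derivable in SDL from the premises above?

Premise 11 is O(b ⊃ k), but O(b) is not derivable from the premises (the permission P(b) asserts only ¬O(¬b), not O(b)), so it does not yield O(k).
No other premise forces O(k). An ideal world satisfying every premise can still have ¬k true, so F(¬k) is not derivable.

No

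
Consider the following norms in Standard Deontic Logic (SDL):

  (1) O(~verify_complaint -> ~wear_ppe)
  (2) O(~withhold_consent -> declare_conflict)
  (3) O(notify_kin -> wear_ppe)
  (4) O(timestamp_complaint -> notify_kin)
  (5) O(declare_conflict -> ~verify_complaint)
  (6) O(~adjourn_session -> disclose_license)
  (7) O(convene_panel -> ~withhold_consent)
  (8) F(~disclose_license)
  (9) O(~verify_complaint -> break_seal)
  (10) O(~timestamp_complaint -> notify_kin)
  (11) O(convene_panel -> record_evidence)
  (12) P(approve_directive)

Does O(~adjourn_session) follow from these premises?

No

Premise 6 is O(~adjourn_session -> disclose_license); even if O(disclose_license) held, inferring O(~adjourn_session) would be affirming the consequent — invalid.
No other premise forces O(~adjourn_session). An ideal world satisfying every premise can still have ~adjourn_session false, so O(~adjourn_session) is not derivable.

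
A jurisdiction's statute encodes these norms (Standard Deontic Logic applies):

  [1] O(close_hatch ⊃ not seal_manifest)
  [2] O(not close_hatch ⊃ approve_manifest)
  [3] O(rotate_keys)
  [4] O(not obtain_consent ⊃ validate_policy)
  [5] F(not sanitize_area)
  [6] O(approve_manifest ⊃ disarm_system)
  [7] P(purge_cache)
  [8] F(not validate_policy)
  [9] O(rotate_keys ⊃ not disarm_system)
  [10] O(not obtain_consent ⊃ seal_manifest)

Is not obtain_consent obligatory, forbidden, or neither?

Premise 3 states O(rotate_keys) outright.
Premise 9 is O(rotate_keys ⊃ not disarm_system); since O(rotate_keys), deontic closure gives O(not disarm_system).
Premise 6 is O(approve_manifest ⊃ disarm_system); contrapositively O(not disarm_system ⊃ not approve_manifest). Since O(not disarm_system) holds, K gives O(not approve_manifest).
The contrapositive of premise 2 (O(not close_hatch ⊃ approve_manifest)) is O(not approve_manifest ⊃ close_hatch), and O(not approve_manifest) is already established, so O(close_hatch).
From O(close_hatch) and premise 1, O(close_hatch ⊃ not seal_manifest), we obtain O(not seal_manifest).
The contrapositive of premise 10 (O(not obtain_consent ⊃ seal_manifest)) is O(not seal_manifest ⊃ obtain_consent), and O(not seal_manifest) is already established, so O(obtain_consent).
Premises 4, 5, 7, 8 do not contribute to this derivation.
Thus O(obtain_consent), which is F(not obtain_consent): not obtain_consent is forbidden.

Forbidden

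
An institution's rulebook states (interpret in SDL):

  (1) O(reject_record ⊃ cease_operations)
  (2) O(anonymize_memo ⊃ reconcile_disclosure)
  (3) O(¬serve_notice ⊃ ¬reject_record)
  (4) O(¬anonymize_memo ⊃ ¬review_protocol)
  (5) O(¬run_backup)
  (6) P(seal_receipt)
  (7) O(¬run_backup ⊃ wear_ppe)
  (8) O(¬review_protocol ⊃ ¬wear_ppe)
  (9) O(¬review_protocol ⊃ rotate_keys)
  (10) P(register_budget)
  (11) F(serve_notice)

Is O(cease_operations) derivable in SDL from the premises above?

Premise 1 is O(reject_record ⊃ cease_operations), but O(reject_record) is not derivable from the premises, so it does not yield O(cease_operations).
No other premise forces O(cease_operations). An ideal world satisfying every premise can still have cease_operations false, so O(cease_operations) is not derivable.

No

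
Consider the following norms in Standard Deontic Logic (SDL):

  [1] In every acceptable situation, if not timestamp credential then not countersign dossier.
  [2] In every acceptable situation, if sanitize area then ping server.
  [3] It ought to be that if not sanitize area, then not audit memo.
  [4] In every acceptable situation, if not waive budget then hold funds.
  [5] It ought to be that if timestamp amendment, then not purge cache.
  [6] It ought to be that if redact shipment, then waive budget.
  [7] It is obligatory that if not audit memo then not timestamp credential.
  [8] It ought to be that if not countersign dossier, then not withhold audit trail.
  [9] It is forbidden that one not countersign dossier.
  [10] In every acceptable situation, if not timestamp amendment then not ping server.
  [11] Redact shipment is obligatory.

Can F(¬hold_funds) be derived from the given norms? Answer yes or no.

Premise 4 is O(¬waive_budget → hold_funds), but O(¬waive_budget) is not derivable from the premises, so it does not yield O(hold_funds).
No other premise forces O(hold_funds). An ideal world satisfying every premise can still have ¬hold_funds true, so F(¬hold_funds) is not derivable.

No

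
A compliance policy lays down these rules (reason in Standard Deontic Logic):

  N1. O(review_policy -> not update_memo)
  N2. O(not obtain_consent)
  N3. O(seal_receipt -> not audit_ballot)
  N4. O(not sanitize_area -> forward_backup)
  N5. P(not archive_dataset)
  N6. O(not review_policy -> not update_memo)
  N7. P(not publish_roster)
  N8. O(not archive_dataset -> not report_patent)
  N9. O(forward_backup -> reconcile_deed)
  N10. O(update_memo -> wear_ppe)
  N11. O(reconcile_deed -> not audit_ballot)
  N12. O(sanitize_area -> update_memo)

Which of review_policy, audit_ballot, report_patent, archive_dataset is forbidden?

By case analysis on not review_policy: premise 6 gives O(not review_policy -> not update_memo) and premise 1 gives O(review_policy -> not update_memo), so O(not update_memo) either way.
Premise 12 is O(sanitize_area -> update_memo); contrapositively O(not update_memo -> not sanitize_area). Since O(not update_memo) holds, K gives O(not sanitize_area).
With premise 4, O(not sanitize_area -> forward_backup), the K-axiom yields O(forward_backup).
With premise 9, O(forward_backup -> reconcile_deed), the K-axiom yields O(reconcile_deed).
Applying K to premise 11 (O(reconcile_deed -> not audit_ballot)) and O(reconcile_deed) yields O(not audit_ballot).
So O(not audit_ballot) holds, i.e. audit_ballot is forbidden. None of the other listed options is forbidden under the premises.

audit_ballot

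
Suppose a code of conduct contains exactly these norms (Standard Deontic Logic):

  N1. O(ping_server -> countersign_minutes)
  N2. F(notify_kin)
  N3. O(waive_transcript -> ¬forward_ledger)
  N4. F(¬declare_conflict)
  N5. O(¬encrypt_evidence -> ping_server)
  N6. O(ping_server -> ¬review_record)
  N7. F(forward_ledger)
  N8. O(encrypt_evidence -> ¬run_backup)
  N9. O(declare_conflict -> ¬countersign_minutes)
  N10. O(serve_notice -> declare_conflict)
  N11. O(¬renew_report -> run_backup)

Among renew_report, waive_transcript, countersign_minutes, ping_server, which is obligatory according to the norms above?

renew_report

Premise 4 is F(¬declare_conflict), i.e. O(declare_conflict).
From O(declare_conflict) and premise 9, O(declare_conflict -> ¬countersign_minutes), we obtain O(¬countersign_minutes).
The contrapositive of premise 1 (O(ping_server -> countersign_minutes)) is O(¬countersign_minutes -> ¬ping_server), and O(¬countersign_minutes) is already established, so O(¬ping_server).
The contrapositive of premise 5 (O(¬encrypt_evidence -> ping_server)) is O(¬ping_server -> encrypt_evidence), and O(¬ping_server) is already established, so O(encrypt_evidence).
Applying K to premise 8 (O(encrypt_evidence -> ¬run_backup)) and O(encrypt_evidence) yields O(¬run_backup).
The contrapositive of premise 11 (O(¬renew_report -> run_backup)) is O(¬run_backup -> renew_report), and O(¬run_backup) is already established, so O(renew_report).
So O(renew_report) holds — renew_report is obligatory. None of the other listed options is made obligatory by any chain of premises.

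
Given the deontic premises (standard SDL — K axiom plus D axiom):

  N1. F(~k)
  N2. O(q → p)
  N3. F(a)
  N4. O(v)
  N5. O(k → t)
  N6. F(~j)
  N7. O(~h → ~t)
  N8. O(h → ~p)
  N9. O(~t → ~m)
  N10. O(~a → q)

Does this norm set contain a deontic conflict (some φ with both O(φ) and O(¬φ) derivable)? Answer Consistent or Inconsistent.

Premise 1 is F(~k), i.e. O(k).
From O(k) and premise 5, O(k → t), we obtain O(t).
Premise 7, O(~h → ~t), contraposes to O(t → h); with O(t) we get O(h).
With premise 8, O(h → ~p), the K-axiom yields O(~p).
Premise 2 is O(q → p); contrapositively O(~p → ~q). Since O(~p) holds, K gives O(~q).
Premise 10, O(~a → q), contraposes to O(~q → a); with O(~q) we get O(a).
Yet premise 3 is F(a), i.e. O(~a).
We now have both O(a) and O(~a) — a is simultaneously obligatory and forbidden, violating the D-axiom.

Inconsistent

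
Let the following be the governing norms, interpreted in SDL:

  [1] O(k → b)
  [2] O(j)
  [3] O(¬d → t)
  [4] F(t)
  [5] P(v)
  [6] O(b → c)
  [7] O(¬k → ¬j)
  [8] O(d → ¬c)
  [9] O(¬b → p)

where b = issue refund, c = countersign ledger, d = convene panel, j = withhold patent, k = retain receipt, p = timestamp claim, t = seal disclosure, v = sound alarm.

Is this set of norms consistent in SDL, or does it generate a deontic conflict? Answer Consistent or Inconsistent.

Premise 2 states O(j) outright.
Premise 7, O(¬k → ¬j), contraposes to O(j → k); with O(j) we get O(k).
Premise 1 is O(k → b); since O(k), deontic closure gives O(b).
Premise 6 is O(b → c); since O(b), deontic closure gives O(c).
The contrapositive of premise 8 (O(d → ¬c)) is O(c → ¬d), and O(c) is already established, so O(¬d).
With premise 3, O(¬d → t), the K-axiom yields O(t).
However, F(t) at premise 4 amounts to O(¬t).
We now have both O(t) and O(¬t) — t is simultaneously obligatory and forbidden, violating the D-axiom.

Inconsistent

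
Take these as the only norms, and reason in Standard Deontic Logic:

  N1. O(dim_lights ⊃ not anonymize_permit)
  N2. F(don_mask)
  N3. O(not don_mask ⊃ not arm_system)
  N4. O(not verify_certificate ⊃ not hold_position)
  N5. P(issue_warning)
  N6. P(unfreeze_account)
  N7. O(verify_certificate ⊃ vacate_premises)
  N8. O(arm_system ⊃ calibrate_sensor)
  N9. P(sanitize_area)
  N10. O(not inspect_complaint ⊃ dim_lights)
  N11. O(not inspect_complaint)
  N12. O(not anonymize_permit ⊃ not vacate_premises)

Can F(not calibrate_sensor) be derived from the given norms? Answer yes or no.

No

Premise 8 is O(arm_system ⊃ calibrate_sensor), but O(arm_system) is not derivable from the premises, so it does not yield O(calibrate_sensor).
No other premise forces O(calibrate_sensor). An ideal world satisfying every premise can still have not calibrate_sensor true, so F(not calibrate_sensor) is not derivable.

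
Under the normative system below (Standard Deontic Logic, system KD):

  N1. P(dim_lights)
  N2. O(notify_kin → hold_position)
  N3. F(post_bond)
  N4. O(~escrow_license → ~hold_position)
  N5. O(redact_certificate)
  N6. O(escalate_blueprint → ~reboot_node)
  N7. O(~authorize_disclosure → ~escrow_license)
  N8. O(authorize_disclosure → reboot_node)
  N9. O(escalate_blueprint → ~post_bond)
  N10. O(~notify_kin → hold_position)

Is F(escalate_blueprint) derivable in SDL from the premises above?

Yes

Premises 10 and 2 cover both cases: O(~notify_kin → hold_position) and O(notify_kin → hold_position). Since ~notify_kin ∨ notify_kin is a tautology, O(hold_position) follows.
Premise 4, O(~escrow_license → ~hold_position), contraposes to O(hold_position → escrow_license); with O(hold_position) we get O(escrow_license).
Premise 7, O(~authorize_disclosure → ~escrow_license), contraposes to O(escrow_license → authorize_disclosure); with O(escrow_license) we get O(authorize_disclosure).
Premise 8 is O(authorize_disclosure → reboot_node); since O(authorize_disclosure), deontic closure gives O(reboot_node).
Premise 6 is O(escalate_blueprint → ~reboot_node); contrapositively O(reboot_node → ~escalate_blueprint). Since O(reboot_node) holds, K gives O(~escalate_blueprint).
Premises 1, 3, 5, 9 do not contribute to this derivation.
So O(~escalate_blueprint) holds, i.e. F(escalate_blueprint). The claim follows.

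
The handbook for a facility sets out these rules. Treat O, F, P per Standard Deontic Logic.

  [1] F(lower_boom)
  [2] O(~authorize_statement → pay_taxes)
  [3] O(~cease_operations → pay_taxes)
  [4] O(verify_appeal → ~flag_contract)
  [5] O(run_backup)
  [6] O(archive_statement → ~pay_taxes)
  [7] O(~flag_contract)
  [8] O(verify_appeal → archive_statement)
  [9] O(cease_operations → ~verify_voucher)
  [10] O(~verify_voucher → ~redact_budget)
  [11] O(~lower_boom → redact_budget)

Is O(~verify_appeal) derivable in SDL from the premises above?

Premise 1, F(lower_boom), is equivalent to O(~lower_boom).
Applying K to premise 11 (O(~lower_boom → redact_budget)) and O(~lower_boom) yields O(redact_budget).
The contrapositive of premise 10 (O(~verify_voucher → ~redact_budget)) is O(redact_budget → verify_voucher), and O(redact_budget) is already established, so O(verify_voucher).
The contrapositive of premise 9 (O(cease_operations → ~verify_voucher)) is O(verify_voucher → ~cease_operations), and O(verify_voucher) is already established, so O(~cease_operations).
Applying K to premise 3 (O(~cease_operations → pay_taxes)) and O(~cease_operations) yields O(pay_taxes).
Premise 6 is O(archive_statement → ~pay_taxes); contrapositively O(pay_taxes → ~archive_statement). Since O(pay_taxes) holds, K gives O(~archive_statement).
Premise 8, O(verify_appeal → archive_statement), contraposes to O(~archive_statement → ~verify_appeal); with O(~archive_statement) we get O(~verify_appeal).
Premises 2, 4, 5, 7 do not contribute to this derivation.
So O(~verify_appeal) follows.

Yes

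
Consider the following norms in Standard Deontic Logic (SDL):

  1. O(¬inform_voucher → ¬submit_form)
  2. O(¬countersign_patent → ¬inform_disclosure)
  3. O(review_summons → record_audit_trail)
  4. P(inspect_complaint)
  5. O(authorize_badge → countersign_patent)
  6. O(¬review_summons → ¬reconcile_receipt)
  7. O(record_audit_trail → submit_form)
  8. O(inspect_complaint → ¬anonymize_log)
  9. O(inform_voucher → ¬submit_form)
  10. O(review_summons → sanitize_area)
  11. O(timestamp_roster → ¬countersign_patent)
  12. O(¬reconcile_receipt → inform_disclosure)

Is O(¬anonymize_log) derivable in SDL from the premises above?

Premise 8 is O(inspect_complaint → ¬anonymize_log), but O(inspect_complaint) is not derivable from the premises (the permission P(inspect_complaint) asserts only ¬O(¬inspect_complaint), not O(inspect_complaint)), so it does not yield O(¬anonymize_log).
No other premise forces O(¬anonymize_log). An ideal world satisfying every premise can still have ¬anonymize_log false, so O(¬anonymize_log) is not derivable.

No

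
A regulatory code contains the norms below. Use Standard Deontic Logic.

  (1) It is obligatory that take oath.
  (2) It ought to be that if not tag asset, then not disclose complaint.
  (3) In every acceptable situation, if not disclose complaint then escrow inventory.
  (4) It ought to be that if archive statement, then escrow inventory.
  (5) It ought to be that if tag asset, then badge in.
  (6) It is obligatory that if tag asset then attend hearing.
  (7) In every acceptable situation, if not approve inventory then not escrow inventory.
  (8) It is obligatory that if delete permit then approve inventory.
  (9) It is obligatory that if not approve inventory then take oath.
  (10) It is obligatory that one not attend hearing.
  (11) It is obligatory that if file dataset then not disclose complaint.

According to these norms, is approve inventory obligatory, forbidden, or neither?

Obligatory

Premise 10 states O(¬attend_hearing) outright.
Premise 6, O(tag_asset → attend_hearing), contraposes to O(¬attend_hearing → ¬tag_asset); with O(¬attend_hearing) we get O(¬tag_asset).
From O(¬tag_asset) and premise 2, O(¬tag_asset → ¬disclose_complaint), we obtain O(¬disclose_complaint).
Applying K to premise 3 (O(¬disclose_complaint → escrow_inventory)) and O(¬disclose_complaint) yields O(escrow_inventory).
The contrapositive of premise 7 (O(¬approve_inventory → ¬escrow_inventory)) is O(escrow_inventory → approve_inventory), and O(escrow_inventory) is already established, so O(approve_inventory).
Premises 1, 4, 5, 8, 9, 11 do not contribute to this derivation.
Hence approve_inventory is obligatory.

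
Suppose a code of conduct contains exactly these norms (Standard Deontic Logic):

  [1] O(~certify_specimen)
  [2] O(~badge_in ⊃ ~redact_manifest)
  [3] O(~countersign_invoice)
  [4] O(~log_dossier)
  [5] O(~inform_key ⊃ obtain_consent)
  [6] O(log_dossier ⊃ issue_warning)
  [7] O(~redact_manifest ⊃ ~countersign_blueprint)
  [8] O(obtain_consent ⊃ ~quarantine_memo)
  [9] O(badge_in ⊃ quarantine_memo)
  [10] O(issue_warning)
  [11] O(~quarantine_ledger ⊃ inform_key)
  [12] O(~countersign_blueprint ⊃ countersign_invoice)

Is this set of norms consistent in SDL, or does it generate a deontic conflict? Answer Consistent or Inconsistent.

Consistent

Premise 6 is O(log_dossier ⊃ issue_warning); even if O(issue_warning) held, inferring O(log_dossier) would be affirming the consequent — invalid.
So O(log_dossier) is not derivable, and the apparent clash with O(~log_dossier) does not arise.
A world satisfying every obligation exists (e.g. badge_in=true, certify_specimen=false, countersign_blueprint=true, countersign_invoice=false, inform_key=true, issue_warning=true, log_dossier=false, obtain_consent=false, quarantine_ledger=false, quarantine_memo=true, redact_manifest=true); no atom is both obligatory and forbidden, so the set is consistent.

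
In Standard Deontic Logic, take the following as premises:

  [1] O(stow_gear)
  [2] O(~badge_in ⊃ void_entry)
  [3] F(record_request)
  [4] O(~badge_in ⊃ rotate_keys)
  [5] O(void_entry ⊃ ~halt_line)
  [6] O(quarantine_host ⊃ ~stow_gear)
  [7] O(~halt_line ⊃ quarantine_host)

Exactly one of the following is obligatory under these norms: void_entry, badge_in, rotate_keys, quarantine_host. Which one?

badge_in

From premise 1 we have O(stow_gear).
The contrapositive of premise 6 (O(quarantine_host ⊃ ~stow_gear)) is O(stow_gear ⊃ ~quarantine_host), and O(stow_gear) is already established, so O(~quarantine_host).
The contrapositive of premise 7 (O(~halt_line ⊃ quarantine_host)) is O(~quarantine_host ⊃ halt_line), and O(~quarantine_host) is already established, so O(halt_line).
The contrapositive of premise 5 (O(void_entry ⊃ ~halt_line)) is O(halt_line ⊃ ~void_entry), and O(halt_line) is already established, so O(~void_entry).
Premise 2, O(~badge_in ⊃ void_entry), contraposes to O(~void_entry ⊃ badge_in); with O(~void_entry) we get O(badge_in).
So O(badge_in) holds — badge_in is obligatory. None of the other listed options is made obligatory by any chain of premises.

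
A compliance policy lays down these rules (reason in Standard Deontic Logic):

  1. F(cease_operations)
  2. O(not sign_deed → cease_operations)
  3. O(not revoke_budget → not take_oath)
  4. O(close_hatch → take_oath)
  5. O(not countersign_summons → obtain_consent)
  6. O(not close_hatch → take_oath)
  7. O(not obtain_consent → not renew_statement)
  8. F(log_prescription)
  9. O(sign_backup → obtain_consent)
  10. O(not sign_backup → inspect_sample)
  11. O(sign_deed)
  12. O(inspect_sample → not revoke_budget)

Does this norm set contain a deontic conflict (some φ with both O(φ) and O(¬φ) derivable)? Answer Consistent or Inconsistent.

Consistent

Premise 2 is O(not sign_deed → cease_operations), but O(not sign_deed) is not derivable from the premises, so it does not yield O(cease_operations).
So O(cease_operations) is not derivable, and the apparent clash with O(not cease_operations) does not arise.
A world satisfying every obligation exists (e.g. cease_operations=false, close_hatch=false, countersign_summons=false, inspect_sample=false, log_prescription=false, obtain_consent=true, renew_statement=false, revoke_budget=true, sign_backup=true, sign_deed=true, take_oath=true); no atom is both obligatory and forbidden, so the set is consistent.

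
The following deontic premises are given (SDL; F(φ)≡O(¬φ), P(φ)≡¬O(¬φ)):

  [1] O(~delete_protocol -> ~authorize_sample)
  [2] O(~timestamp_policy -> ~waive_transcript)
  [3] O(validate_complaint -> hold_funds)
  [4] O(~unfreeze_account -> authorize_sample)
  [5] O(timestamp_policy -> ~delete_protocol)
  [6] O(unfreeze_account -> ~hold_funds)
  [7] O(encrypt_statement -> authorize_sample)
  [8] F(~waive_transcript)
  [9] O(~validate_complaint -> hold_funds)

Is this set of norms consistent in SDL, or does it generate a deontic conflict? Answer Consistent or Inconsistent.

Inconsistent

Premises 9 and 3 are O(~validate_complaint -> hold_funds) and O(validate_complaint -> hold_funds); every ideal world satisfies ~validate_complaint or validate_complaint, so in either case hold_funds holds — hence O(hold_funds).
Premise 6, O(unfreeze_account -> ~hold_funds), contraposes to O(hold_funds -> ~unfreeze_account); with O(hold_funds) we get O(~unfreeze_account).
With premise 4, O(~unfreeze_account -> authorize_sample), the K-axiom yields O(authorize_sample).
Premise 1 is O(~delete_protocol -> ~authorize_sample); contrapositively O(authorize_sample -> delete_protocol). Since O(authorize_sample) holds, K gives O(delete_protocol).
The contrapositive of premise 5 (O(timestamp_policy -> ~delete_protocol)) is O(delete_protocol -> ~timestamp_policy), and O(delete_protocol) is already established, so O(~timestamp_policy).
Applying K to premise 2 (O(~timestamp_policy -> ~waive_transcript)) and O(~timestamp_policy) yields O(~waive_transcript).
Yet premise 8 is F(~waive_transcript), i.e. O(waive_transcript).
We now have both O(~waive_transcript) and O(waive_transcript) — waive_transcript is simultaneously obligatory and forbidden, violating the D-axiom.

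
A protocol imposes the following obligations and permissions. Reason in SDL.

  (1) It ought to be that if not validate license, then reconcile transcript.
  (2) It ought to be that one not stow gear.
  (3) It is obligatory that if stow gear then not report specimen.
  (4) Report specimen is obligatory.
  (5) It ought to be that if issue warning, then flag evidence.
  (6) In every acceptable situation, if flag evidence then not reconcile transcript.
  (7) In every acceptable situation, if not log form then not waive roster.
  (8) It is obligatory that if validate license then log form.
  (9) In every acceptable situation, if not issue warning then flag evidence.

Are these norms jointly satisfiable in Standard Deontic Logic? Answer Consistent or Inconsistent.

Premise 3 is O(stow_gear → ¬report_specimen), but O(stow_gear) is not derivable from the premises, so it does not yield O(¬report_specimen).
So O(¬report_specimen) is not derivable, and the apparent clash with O(report_specimen) does not arise.
A world satisfying every obligation exists (e.g. flag_evidence=true, issue_warning=false, log_form=true, reconcile_transcript=false, report_specimen=true, stow_gear=false, validate_license=true, waive_roster=false); no atom is both obligatory and forbidden, so the set is consistent.

Consistent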